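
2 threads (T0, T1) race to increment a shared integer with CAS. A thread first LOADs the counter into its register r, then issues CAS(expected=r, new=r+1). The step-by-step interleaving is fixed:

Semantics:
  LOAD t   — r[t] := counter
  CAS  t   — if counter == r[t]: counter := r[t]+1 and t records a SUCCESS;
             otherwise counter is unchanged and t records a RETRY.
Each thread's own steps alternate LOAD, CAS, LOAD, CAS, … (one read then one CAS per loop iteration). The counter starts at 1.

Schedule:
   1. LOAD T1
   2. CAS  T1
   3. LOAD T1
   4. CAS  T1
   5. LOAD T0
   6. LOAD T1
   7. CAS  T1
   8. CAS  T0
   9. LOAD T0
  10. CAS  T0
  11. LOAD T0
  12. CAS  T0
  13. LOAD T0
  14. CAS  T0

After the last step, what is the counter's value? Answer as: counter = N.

counter = 7

#1 T1 reads 1
#2 T1 CAS(1→2) writes; counter now 2
#3 T1 reads 2
#4 T1 CAS(2→3) writes; counter now 3
#5 T0 reads 3
#6 T1 reads 3
#7 T1 CAS(3→4) writes; counter now 4
#8 T0 CAS(3→4) fails; counter now 4
#9 T0 reads 4
#10 T0 CAS(4→5) writes; counter now 5
#11 T0 reads 5
#12 T0 CAS(5→6) writes; counter now 6
#13 T0 reads 6
#14 T0 CAS(6→7) writes; counter now 7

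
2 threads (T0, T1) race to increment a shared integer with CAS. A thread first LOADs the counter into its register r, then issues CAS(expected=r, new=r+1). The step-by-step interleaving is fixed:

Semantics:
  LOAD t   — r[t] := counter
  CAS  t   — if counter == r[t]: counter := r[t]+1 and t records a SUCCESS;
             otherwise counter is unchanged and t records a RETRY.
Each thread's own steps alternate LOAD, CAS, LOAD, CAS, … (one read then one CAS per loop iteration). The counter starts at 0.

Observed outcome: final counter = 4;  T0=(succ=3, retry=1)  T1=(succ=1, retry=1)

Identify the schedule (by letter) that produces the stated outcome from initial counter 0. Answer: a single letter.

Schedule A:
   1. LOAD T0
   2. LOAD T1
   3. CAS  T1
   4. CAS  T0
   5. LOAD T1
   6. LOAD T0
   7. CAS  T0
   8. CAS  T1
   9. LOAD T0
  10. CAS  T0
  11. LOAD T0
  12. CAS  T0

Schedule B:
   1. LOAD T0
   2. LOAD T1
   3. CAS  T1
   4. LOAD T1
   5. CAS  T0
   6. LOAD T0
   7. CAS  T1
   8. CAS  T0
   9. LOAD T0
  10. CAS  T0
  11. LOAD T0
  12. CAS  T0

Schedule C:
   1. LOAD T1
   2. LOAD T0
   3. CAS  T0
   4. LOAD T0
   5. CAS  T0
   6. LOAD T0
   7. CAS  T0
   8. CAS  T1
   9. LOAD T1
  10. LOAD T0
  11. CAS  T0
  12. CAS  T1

Run A:
   1) LOAD T0:  M=0  r_T0=0
   2) LOAD T1:  M=0  r_T1=0
   3) CAS  T1:  M=1  r_T1=0 ✓
   4) CAS  T0:  M=1  r_T0=0 ✗
   5) LOAD T1:  M=1  r_T1=1
   6) LOAD T0:  M=1  r_T0=1
   7) CAS  T0:  M=2  r_T0=1 ✓
   8) CAS  T1:  M=2  r_T1=1 ✗
   9) LOAD T0:  M=2  r_T0=2
  10) CAS  T0:  M=3  r_T0=2 ✓
  11) LOAD T0:  M=3  r_T0=3
  12) CAS  T0:  M=4  r_T0=3 ✓

A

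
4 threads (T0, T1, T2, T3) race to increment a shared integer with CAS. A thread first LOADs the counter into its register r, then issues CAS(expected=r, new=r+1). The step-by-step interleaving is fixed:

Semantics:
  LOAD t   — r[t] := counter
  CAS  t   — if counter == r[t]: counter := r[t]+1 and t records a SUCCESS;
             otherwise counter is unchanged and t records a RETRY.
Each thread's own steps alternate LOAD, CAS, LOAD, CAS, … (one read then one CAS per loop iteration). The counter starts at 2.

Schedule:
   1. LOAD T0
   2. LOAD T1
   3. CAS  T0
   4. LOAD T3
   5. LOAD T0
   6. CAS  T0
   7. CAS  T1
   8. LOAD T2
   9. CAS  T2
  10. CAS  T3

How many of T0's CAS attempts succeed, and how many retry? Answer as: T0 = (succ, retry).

#1 T0 reads 2
#2 T1 reads 2
#3 T0 CAS(2→3) writes; counter now 3
#4 T3 reads 3
#5 T0 reads 3
#6 T0 CAS(3→4) writes; counter now 4
#7 T1 CAS(2→3) fails; counter now 4
#8 T2 reads 4
#9 T2 CAS(4→5) writes; counter now 5
#10 T3 CAS(3→4) fails; counter now 5

T0 = (2, 0)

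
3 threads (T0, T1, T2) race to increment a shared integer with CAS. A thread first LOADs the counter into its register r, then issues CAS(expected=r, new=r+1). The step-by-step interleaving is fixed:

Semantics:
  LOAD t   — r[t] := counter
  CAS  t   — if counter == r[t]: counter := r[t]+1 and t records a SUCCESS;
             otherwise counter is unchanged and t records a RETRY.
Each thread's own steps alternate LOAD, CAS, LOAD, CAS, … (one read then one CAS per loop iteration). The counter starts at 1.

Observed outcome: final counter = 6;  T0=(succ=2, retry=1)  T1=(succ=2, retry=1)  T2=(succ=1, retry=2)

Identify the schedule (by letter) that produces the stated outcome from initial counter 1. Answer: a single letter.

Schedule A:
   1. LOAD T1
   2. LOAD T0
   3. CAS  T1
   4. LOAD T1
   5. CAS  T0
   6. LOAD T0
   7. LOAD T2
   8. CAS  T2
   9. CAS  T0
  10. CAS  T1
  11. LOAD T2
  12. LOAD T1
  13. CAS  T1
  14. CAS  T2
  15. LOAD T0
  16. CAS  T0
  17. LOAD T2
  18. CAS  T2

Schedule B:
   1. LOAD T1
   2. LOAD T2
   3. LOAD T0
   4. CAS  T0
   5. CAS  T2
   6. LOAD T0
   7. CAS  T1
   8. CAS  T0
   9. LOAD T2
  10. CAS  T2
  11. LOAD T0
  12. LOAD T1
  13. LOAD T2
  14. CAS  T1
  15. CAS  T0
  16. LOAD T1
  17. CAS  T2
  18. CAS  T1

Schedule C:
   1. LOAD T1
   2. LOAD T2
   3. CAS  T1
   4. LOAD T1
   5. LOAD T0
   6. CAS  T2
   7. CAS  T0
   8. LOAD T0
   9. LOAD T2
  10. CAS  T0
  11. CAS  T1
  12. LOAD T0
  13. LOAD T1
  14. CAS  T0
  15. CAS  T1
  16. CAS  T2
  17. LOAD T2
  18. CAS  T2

B

Simulating candidate B:
   1) LOAD T1:  M=1  r_T1=1
   2) LOAD T2:  M=1  r_T2=1
   3) LOAD T0:  M=1  r_T0=1
   4) CAS  T0:  M=2  r_T0=1 ✓
   5) CAS  T2:  M=2  r_T2=1 ✗
   6) LOAD T0:  M=2  r_T0=2
   7) CAS  T1:  M=2  r_T1=1 ✗
   8) CAS  T0:  M=3  r_T0=2 ✓
   9) LOAD T2:  M=3  r_T2=3
  10) CAS  T2:  M=4  r_T2=3 ✓
  11) LOAD T0:  M=4  r_T0=4
  12) LOAD T1:  M=4  r_T1=4
  13) LOAD T2:  M=4  r_T2=4
  14) CAS  T1:  M=5  r_T1=4 ✓
  15) CAS  T0:  M=5  r_T0=4 ✗
  16) LOAD T1:  M=5  r_T1=5
  17) CAS  T2:  M=5  r_T2=4 ✗
  18) CAS  T1:  M=6  r_T1=5 ✓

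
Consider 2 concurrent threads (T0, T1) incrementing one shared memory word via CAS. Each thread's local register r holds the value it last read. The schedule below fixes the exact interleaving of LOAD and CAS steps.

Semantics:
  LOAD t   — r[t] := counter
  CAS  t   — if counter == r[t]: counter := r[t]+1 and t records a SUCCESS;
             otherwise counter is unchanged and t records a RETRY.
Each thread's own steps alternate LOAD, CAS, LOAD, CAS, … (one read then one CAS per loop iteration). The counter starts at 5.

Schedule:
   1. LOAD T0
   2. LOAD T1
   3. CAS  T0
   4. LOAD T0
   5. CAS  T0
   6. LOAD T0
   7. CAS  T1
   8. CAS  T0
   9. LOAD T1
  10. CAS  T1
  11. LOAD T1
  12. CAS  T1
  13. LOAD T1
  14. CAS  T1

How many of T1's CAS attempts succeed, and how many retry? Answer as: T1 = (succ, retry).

T0 LOAD — after: cnt=5, r=5 — load
T1 LOAD — after: cnt=5, r=5 — load
T0 CAS — after: cnt=6, r=5 — ok
T0 LOAD — after: cnt=6, r=6 — load
T0 CAS — after: cnt=7, r=6 — ok
T0 LOAD — after: cnt=7, r=7 — load
T1 CAS — after: cnt=7, r=5 — retry
T0 CAS — after: cnt=8, r=7 — ok
T1 LOAD — after: cnt=8, r=8 — load
T1 CAS — after: cnt=9, r=8 — ok
T1 LOAD — after: cnt=9, r=9 — load
T1 CAS — after: cnt=10, r=9 — ok
T1 LOAD — after: cnt=10, r=10 — load
T1 CAS — after: cnt=11, r=10 — ok

T1 = (3, 1)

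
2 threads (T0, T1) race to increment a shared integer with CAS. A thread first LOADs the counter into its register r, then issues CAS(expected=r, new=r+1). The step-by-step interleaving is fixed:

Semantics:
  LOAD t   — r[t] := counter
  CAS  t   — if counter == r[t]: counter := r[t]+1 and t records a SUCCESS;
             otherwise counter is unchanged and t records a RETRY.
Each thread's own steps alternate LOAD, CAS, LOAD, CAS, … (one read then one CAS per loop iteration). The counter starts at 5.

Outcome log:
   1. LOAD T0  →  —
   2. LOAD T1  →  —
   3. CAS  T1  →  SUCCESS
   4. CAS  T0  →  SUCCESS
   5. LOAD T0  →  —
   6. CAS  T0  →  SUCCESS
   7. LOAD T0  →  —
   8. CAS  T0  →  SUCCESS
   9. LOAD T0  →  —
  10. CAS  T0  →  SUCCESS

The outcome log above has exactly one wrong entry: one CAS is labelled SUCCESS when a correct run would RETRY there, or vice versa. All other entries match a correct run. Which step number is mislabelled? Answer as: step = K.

step = 4

Correct run:
step 1: T0 LOAD ⇒ load; ctr=5 reg=5
step 2: T1 LOAD ⇒ load; ctr=5 reg=5
step 3: T1 CAS ⇒ ok; ctr=6 reg=5
step 4: T0 CAS ⇒ retry; ctr=6 reg=5
step 5: T0 LOAD ⇒ load; ctr=6 reg=6
step 6: T0 CAS ⇒ ok; ctr=7 reg=6
step 7: T0 LOAD ⇒ load; ctr=7 reg=7
step 8: T0 CAS ⇒ ok; ctr=8 reg=7
step 9: T0 LOAD ⇒ load; ctr=8 reg=8
step 10: T0 CAS ⇒ ok; ctr=9 reg=8
Flip is step 4.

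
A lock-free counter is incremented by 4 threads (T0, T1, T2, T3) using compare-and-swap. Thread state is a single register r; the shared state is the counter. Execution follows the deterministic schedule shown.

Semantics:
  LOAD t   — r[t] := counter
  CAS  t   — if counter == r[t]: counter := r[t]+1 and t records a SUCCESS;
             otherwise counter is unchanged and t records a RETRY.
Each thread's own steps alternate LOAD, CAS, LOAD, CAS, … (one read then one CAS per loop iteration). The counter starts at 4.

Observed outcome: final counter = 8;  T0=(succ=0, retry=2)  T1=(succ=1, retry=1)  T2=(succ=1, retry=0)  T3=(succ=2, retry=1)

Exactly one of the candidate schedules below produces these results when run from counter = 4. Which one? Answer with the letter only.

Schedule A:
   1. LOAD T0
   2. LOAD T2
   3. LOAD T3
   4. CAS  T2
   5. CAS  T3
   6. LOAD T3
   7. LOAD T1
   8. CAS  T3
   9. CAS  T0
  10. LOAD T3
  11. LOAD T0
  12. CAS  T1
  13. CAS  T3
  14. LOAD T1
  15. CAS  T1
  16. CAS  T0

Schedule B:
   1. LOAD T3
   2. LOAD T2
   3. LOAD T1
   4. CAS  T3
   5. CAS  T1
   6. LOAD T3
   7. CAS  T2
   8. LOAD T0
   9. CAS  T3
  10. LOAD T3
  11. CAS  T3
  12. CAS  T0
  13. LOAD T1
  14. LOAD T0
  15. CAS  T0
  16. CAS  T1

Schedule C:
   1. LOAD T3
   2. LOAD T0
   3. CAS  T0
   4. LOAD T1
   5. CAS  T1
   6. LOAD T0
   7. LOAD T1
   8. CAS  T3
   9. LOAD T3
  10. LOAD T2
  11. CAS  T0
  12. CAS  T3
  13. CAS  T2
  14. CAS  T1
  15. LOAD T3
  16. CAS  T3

A

Tracing schedule A:
[1] T0.load  rd  (counter 4, T0.r 4)
[2] T2.load  rd  (counter 4, T2.r 4)
[3] T3.load  rd  (counter 4, T3.r 4)
[4] T2.cas  hit  (counter 5, T2.r 4)
[5] T3.cas  miss  (counter 5, T3.r 4)
[6] T3.load  rd  (counter 5, T3.r 5)
[7] T1.load  rd  (counter 5, T1.r 5)
[8] T3.cas  hit  (counter 6, T3.r 5)
[9] T0.cas  miss  (counter 6, T0.r 4)
[10] T3.load  rd  (counter 6, T3.r 6)
[11] T0.load  rd  (counter 6, T0.r 6)
[12] T1.cas  miss  (counter 6, T1.r 5)
[13] T3.cas  hit  (counter 7, T3.r 6)
[14] T1.load  rd  (counter 7, T1.r 7)
[15] T1.cas  hit  (counter 8, T1.r 7)
[16] T0.cas  miss  (counter 8, T0.r 6)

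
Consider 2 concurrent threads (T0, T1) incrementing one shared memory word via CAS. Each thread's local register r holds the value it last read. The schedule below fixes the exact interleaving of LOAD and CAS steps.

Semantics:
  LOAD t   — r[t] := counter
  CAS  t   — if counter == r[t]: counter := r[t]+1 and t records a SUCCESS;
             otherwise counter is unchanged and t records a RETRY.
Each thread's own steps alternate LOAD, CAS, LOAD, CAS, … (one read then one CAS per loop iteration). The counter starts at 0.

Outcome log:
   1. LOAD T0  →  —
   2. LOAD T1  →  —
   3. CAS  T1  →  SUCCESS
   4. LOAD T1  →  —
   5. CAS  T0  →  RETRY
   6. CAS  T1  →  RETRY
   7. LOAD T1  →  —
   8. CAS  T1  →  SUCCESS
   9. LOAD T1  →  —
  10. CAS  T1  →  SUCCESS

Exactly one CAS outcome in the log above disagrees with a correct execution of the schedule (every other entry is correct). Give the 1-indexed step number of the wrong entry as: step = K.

Correct run:
   1) LOAD T0:  M=0  r_T0=0
   2) LOAD T1:  M=0  r_T1=0
   3) CAS  T1:  M=1  r_T1=0 ✓
   4) LOAD T1:  M=1  r_T1=1
   5) CAS  T0:  M=1  r_T0=0 ✗
   6) CAS  T1:  M=2  r_T1=1 ✓
   7) LOAD T1:  M=2  r_T1=2
   8) CAS  T1:  M=3  r_T1=2 ✓
   9) LOAD T1:  M=3  r_T1=3
  10) CAS  T1:  M=4  r_T1=3 ✓
Mismatch at 6.

step = 6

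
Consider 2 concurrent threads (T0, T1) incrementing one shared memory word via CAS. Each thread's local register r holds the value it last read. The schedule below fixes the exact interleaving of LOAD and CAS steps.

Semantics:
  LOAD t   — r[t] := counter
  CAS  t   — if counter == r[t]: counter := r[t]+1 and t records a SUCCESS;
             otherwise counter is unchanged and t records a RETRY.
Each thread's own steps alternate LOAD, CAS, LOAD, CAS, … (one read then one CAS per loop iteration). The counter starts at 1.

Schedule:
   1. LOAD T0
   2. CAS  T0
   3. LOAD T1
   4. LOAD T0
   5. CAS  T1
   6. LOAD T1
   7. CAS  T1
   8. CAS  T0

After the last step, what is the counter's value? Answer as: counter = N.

   1) LOAD T0:  M=1  r_T0=1
   2) CAS  T0:  M=2  r_T0=1 ✓
   3) LOAD T1:  M=2  r_T1=2
   4) LOAD T0:  M=2  r_T0=2
   5) CAS  T1:  M=3  r_T1=2 ✓
   6) LOAD T1:  M=3  r_T1=3
   7) CAS  T1:  M=4  r_T1=3 ✓
   8) CAS  T0:  M=4  r_T0=2 ✗

counter = 4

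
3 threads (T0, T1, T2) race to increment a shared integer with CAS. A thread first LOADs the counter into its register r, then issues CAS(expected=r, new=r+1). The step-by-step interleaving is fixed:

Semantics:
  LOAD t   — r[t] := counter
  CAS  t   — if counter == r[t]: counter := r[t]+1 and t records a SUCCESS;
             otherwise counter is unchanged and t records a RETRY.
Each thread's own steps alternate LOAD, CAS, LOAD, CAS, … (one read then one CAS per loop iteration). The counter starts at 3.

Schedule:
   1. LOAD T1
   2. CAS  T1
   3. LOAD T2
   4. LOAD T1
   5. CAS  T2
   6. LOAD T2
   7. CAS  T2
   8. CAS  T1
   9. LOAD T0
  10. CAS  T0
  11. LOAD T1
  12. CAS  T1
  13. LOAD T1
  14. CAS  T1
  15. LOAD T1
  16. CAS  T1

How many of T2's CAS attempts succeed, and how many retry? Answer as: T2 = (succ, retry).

#1 T1 reads 3
#2 T1 CAS(3→4) writes; counter now 4
#3 T2 reads 4
#4 T1 reads 4
#5 T2 CAS(4→5) writes; counter now 5
#6 T2 reads 5
#7 T2 CAS(5→6) writes; counter now 6
#8 T1 CAS(4→5) fails; counter now 6
#9 T0 reads 6
#10 T0 CAS(6→7) writes; counter now 7
#11 T1 reads 7
#12 T1 CAS(7→8) writes; counter now 8
#13 T1 reads 8
#14 T1 CAS(8→9) writes; counter now 9
#15 T1 reads 9
#16 T1 CAS(9→10) writes; counter now 10

T2 = (2, 0)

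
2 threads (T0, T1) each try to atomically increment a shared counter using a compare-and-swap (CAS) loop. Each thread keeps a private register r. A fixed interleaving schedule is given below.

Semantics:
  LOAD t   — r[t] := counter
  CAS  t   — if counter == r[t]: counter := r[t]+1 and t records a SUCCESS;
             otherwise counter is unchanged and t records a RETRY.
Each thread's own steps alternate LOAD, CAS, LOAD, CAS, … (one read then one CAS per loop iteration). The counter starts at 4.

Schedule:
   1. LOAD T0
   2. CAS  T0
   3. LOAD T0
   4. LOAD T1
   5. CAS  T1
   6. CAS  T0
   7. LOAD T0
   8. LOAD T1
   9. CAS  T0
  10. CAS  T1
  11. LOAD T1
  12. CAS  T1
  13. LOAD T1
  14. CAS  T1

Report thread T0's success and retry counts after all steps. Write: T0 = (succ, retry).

step 1: T0 LOAD ⇒ load; ctr=4 reg=4
step 2: T0 CAS ⇒ ok; ctr=5 reg=4
step 3: T0 LOAD ⇒ load; ctr=5 reg=5
step 4: T1 LOAD ⇒ load; ctr=5 reg=5
step 5: T1 CAS ⇒ ok; ctr=6 reg=5
step 6: T0 CAS ⇒ retry; ctr=6 reg=5
step 7: T0 LOAD ⇒ load; ctr=6 reg=6
step 8: T1 LOAD ⇒ load; ctr=6 reg=6
step 9: T0 CAS ⇒ ok; ctr=7 reg=6
step 10: T1 CAS ⇒ retry; ctr=7 reg=6
step 11: T1 LOAD ⇒ load; ctr=7 reg=7
step 12: T1 CAS ⇒ ok; ctr=8 reg=7
step 13: T1 LOAD ⇒ load; ctr=8 reg=8
step 14: T1 CAS ⇒ ok; ctr=9 reg=8

T0 = (2, 1)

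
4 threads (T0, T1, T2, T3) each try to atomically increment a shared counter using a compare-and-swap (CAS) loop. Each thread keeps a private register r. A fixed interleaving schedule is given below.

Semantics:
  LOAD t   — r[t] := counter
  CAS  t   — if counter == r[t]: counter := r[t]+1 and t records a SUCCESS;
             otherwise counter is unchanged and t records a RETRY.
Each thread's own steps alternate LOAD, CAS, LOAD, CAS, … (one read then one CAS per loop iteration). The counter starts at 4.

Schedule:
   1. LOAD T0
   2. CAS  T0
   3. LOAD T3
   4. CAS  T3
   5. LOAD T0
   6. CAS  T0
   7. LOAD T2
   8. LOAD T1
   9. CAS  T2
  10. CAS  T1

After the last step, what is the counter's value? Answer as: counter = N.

counter = 8

[1] T0.load  rd  (counter 4, T0.r 4)
[2] T0.cas  hit  (counter 5, T0.r 4)
[3] T3.load  rd  (counter 5, T3.r 5)
[4] T3.cas  hit  (counter 6, T3.r 5)
[5] T0.load  rd  (counter 6, T0.r 6)
[6] T0.cas  hit  (counter 7, T0.r 6)
[7] T2.load  rd  (counter 7, T2.r 7)
[8] T1.load  rd  (counter 7, T1.r 7)
[9] T2.cas  hit  (counter 8, T2.r 7)
[10] T1.cas  miss  (counter 8, T1.r 7)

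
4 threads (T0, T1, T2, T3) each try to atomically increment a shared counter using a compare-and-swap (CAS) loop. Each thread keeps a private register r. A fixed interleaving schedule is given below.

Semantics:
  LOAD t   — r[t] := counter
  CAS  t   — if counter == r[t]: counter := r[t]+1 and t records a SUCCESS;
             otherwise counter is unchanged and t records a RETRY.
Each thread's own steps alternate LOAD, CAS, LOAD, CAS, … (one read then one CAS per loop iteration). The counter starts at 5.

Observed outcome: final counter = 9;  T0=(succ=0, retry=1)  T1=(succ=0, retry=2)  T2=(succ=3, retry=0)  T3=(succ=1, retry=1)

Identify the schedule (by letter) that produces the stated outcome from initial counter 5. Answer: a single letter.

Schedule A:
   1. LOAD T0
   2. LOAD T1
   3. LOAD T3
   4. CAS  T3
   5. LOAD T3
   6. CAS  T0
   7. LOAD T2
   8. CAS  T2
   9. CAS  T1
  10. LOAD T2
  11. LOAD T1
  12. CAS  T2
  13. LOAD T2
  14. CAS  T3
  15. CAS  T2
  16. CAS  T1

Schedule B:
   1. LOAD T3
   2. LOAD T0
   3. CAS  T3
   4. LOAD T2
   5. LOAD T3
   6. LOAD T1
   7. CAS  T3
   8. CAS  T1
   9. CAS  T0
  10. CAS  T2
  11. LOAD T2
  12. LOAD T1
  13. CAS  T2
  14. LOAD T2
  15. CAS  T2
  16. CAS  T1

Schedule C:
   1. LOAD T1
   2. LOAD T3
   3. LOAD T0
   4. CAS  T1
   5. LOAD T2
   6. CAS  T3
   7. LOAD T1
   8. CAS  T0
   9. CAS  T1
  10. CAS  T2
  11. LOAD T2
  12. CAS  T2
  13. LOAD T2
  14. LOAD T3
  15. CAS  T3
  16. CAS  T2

A

Tracing schedule A:
   1) LOAD T0:  M=5  r_T0=5
   2) LOAD T1:  M=5  r_T1=5
   3) LOAD T3:  M=5  r_T3=5
   4) CAS  T3:  M=6  r_T3=5 ✓
   5) LOAD T3:  M=6  r_T3=6
   6) CAS  T0:  M=6  r_T0=5 ✗
   7) LOAD T2:  M=6  r_T2=6
   8) CAS  T2:  M=7  r_T2=6 ✓
   9) CAS  T1:  M=7  r_T1=5 ✗
  10) LOAD T2:  M=7  r_T2=7
  11) LOAD T1:  M=7  r_T1=7
  12) CAS  T2:  M=8  r_T2=7 ✓
  13) LOAD T2:  M=8  r_T2=8
  14) CAS  T3:  M=8  r_T3=6 ✗
  15) CAS  T2:  M=9  r_T2=8 ✓
  16) CAS  T1:  M=9  r_T1=7 ✗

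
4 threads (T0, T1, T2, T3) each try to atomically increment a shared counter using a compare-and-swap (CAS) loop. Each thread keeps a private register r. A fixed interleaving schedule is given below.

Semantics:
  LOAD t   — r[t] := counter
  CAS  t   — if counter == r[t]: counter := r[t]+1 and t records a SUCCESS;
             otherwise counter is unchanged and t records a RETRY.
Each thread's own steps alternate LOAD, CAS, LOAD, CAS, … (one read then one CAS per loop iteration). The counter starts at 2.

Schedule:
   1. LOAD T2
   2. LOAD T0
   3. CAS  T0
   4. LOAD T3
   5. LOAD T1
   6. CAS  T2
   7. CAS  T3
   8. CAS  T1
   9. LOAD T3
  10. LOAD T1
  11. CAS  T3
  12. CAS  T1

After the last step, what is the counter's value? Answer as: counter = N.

counter = 5

#1 T2 reads 2
#2 T0 reads 2
#3 T0 CAS(2→3) writes; counter now 3
#4 T3 reads 3
#5 T1 reads 3
#6 T2 CAS(2→3) fails; counter now 3
#7 T3 CAS(3→4) writes; counter now 4
#8 T1 CAS(3→4) fails; counter now 4
#9 T3 reads 4
#10 T1 reads 4
#11 T3 CAS(4→5) writes; counter now 5
#12 T1 CAS(4→5) fails; counter now 5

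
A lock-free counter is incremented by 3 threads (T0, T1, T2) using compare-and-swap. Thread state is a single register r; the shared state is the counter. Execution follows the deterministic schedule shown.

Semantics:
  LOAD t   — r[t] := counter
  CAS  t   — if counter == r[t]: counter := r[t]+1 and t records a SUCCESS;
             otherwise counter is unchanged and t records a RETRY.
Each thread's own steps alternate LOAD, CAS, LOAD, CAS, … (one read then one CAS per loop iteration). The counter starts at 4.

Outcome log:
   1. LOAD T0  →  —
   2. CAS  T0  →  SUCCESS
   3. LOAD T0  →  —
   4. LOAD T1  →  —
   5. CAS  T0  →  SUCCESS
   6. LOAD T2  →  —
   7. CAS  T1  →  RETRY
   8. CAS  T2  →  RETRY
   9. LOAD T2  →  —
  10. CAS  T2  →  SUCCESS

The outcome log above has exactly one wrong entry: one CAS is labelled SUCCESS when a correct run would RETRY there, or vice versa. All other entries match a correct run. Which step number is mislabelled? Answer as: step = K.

step = 8

Correct run:
1. LOAD T0 → mem=4 r[T0]=4 [LOAD]
2. CAS T0 → mem=5 r[T0]=4 [OK]
3. LOAD T0 → mem=5 r[T0]=5 [LOAD]
4. LOAD T1 → mem=5 r[T1]=5 [LOAD]
5. CAS T0 → mem=6 r[T0]=5 [OK]
6. LOAD T2 → mem=6 r[T2]=6 [LOAD]
7. CAS T1 → mem=6 r[T1]=5 [RETRY]
8. CAS T2 → mem=7 r[T2]=6 [OK]
9. LOAD T2 → mem=7 r[T2]=7 [LOAD]
10. CAS T2 → mem=8 r[T2]=7 [OK]
Flip is step 8.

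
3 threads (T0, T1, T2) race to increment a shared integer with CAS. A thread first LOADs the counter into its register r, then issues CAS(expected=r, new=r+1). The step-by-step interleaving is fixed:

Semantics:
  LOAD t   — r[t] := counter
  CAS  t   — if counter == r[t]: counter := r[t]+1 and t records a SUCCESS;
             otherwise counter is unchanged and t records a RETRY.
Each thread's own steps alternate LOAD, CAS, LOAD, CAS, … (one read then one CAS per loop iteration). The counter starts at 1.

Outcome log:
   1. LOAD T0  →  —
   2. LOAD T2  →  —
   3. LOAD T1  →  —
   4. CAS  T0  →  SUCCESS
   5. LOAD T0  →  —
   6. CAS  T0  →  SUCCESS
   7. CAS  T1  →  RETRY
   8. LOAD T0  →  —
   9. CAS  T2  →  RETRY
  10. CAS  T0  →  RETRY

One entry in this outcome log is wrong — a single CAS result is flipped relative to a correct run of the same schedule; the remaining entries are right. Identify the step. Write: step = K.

Correct run:
step 1: T0 LOAD ⇒ load; ctr=1 reg=1
step 2: T2 LOAD ⇒ load; ctr=1 reg=1
step 3: T1 LOAD ⇒ load; ctr=1 reg=1
step 4: T0 CAS ⇒ ok; ctr=2 reg=1
step 5: T0 LOAD ⇒ load; ctr=2 reg=2
step 6: T0 CAS ⇒ ok; ctr=3 reg=2
step 7: T1 CAS ⇒ retry; ctr=3 reg=1
step 8: T0 LOAD ⇒ load; ctr=3 reg=3
step 9: T2 CAS ⇒ retry; ctr=3 reg=1
step 10: T0 CAS ⇒ ok; ctr=4 reg=3
Mismatch at 10.

step = 10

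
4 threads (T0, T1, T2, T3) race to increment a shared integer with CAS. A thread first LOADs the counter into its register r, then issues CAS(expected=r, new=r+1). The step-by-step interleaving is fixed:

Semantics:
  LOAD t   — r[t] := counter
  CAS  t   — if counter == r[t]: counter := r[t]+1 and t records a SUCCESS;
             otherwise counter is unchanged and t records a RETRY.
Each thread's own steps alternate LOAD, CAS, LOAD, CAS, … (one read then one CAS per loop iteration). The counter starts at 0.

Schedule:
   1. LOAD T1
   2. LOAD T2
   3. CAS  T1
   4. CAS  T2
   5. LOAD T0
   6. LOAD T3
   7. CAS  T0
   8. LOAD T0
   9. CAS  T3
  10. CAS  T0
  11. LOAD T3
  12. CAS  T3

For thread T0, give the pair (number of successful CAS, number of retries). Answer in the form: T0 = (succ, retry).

1. LOAD T1 → mem=0 r[T1]=0 [LOAD]
2. LOAD T2 → mem=0 r[T2]=0 [LOAD]
3. CAS T1 → mem=1 r[T1]=0 [OK]
4. CAS T2 → mem=1 r[T2]=0 [RETRY]
5. LOAD T0 → mem=1 r[T0]=1 [LOAD]
6. LOAD T3 → mem=1 r[T3]=1 [LOAD]
7. CAS T0 → mem=2 r[T0]=1 [OK]
8. LOAD T0 → mem=2 r[T0]=2 [LOAD]
9. CAS T3 → mem=2 r[T3]=1 [RETRY]
10. CAS T0 → mem=3 r[T0]=2 [OK]
11. LOAD T3 → mem=3 r[T3]=3 [LOAD]
12. CAS T3 → mem=4 r[T3]=3 [OK]

T0 = (2, 0)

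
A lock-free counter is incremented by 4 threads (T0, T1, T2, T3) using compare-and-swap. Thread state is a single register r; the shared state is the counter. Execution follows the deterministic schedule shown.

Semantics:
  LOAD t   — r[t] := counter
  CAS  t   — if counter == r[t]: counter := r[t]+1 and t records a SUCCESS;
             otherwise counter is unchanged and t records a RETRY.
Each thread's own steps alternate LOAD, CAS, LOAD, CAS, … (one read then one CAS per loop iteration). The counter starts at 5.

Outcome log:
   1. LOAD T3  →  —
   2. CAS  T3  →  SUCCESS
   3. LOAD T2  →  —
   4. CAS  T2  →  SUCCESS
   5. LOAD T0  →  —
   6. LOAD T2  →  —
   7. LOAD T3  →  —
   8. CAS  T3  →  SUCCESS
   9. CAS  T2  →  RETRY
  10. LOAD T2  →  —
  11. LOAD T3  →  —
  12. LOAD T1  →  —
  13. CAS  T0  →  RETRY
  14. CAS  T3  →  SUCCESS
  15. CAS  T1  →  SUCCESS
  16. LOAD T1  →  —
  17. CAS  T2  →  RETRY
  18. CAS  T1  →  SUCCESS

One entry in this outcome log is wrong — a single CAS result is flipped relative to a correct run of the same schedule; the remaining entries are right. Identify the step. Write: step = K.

Correct run:
#1 T3 reads 5
#2 T3 CAS(5→6) writes; counter now 6
#3 T2 reads 6
#4 T2 CAS(6→7) writes; counter now 7
#5 T0 reads 7
#6 T2 reads 7
#7 T3 reads 7
#8 T3 CAS(7→8) writes; counter now 8
#9 T2 CAS(7→8) fails; counter now 8
#10 T2 reads 8
#11 T3 reads 8
#12 T1 reads 8
#13 T0 CAS(7→8) fails; counter now 8
#14 T3 CAS(8→9) writes; counter now 9
#15 T1 CAS(8→9) fails; counter now 9
#16 T1 reads 9
#17 T2 CAS(8→9) fails; counter now 9
#18 T1 CAS(9→10) writes; counter now 10
Flip is step 15.

step = 15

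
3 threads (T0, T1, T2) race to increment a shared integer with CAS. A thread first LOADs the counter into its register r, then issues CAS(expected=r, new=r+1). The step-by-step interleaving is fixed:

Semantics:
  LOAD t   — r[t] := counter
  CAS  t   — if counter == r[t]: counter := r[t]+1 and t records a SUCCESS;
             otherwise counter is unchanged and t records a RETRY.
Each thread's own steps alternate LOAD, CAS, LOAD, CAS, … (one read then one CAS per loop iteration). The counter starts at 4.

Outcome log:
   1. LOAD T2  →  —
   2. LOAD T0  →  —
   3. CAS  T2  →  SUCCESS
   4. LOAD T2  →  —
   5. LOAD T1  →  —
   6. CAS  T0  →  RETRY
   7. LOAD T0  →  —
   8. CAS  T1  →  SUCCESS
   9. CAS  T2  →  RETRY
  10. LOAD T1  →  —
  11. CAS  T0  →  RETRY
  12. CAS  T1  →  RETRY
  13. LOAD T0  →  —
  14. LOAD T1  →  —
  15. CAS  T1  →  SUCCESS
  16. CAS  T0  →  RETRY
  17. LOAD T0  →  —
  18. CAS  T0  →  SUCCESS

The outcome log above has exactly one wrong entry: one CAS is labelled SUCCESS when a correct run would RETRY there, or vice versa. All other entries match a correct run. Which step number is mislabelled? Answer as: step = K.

Correct run:
[1] T2.load  rd  (counter 4, T2.r 4)
[2] T0.load  rd  (counter 4, T0.r 4)
[3] T2.cas  hit  (counter 5, T2.r 4)
[4] T2.load  rd  (counter 5, T2.r 5)
[5] T1.load  rd  (counter 5, T1.r 5)
[6] T0.cas  miss  (counter 5, T0.r 4)
[7] T0.load  rd  (counter 5, T0.r 5)
[8] T1.cas  hit  (counter 6, T1.r 5)
[9] T2.cas  miss  (counter 6, T2.r 5)
[10] T1.load  rd  (counter 6, T1.r 6)
[11] T0.cas  miss  (counter 6, T0.r 5)
[12] T1.cas  hit  (counter 7, T1.r 6)
[13] T0.load  rd  (counter 7, T0.r 7)
[14] T1.load  rd  (counter 7, T1.r 7)
[15] T1.cas  hit  (counter 8, T1.r 7)
[16] T0.cas  miss  (counter 8, T0.r 7)
[17] T0.load  rd  (counter 8, T0.r 8)
[18] T0.cas  hit  (counter 9, T0.r 8)
Mismatch at 12.

step = 12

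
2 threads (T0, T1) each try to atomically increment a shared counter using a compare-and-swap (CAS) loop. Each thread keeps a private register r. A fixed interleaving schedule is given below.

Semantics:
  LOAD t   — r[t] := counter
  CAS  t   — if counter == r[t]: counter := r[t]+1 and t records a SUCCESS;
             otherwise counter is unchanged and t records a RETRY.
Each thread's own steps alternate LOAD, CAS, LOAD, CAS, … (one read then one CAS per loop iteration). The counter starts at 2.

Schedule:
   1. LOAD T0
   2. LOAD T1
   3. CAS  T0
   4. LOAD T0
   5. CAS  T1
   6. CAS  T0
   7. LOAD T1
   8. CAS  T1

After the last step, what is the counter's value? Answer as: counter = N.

1. LOAD T0 → mem=2 r[T0]=2 [LOAD]
2. LOAD T1 → mem=2 r[T1]=2 [LOAD]
3. CAS T0 → mem=3 r[T0]=2 [OK]
4. LOAD T0 → mem=3 r[T0]=3 [LOAD]
5. CAS T1 → mem=3 r[T1]=2 [RETRY]
6. CAS T0 → mem=4 r[T0]=3 [OK]
7. LOAD T1 → mem=4 r[T1]=4 [LOAD]
8. CAS T1 → mem=5 r[T1]=4 [OK]

counter = 5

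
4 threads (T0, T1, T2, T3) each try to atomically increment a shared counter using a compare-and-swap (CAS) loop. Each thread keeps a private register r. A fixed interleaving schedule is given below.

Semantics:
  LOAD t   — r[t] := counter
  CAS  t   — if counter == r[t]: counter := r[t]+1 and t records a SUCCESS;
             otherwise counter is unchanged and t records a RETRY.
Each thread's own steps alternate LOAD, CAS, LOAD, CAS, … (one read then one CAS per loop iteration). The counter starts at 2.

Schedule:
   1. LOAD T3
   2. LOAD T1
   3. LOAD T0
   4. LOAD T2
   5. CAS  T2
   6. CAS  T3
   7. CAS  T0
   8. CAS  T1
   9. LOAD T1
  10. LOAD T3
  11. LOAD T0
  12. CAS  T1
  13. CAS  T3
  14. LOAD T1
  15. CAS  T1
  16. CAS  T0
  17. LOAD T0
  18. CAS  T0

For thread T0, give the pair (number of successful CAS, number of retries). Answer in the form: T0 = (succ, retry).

T0 = (1, 2)

#1 T3 reads 2
#2 T1 reads 2
#3 T0 reads 2
#4 T2 reads 2
#5 T2 CAS(2→3) writes; counter now 3
#6 T3 CAS(2→3) fails; counter now 3
#7 T0 CAS(2→3) fails; counter now 3
#8 T1 CAS(2→3) fails; counter now 3
#9 T1 reads 3
#10 T3 reads 3
#11 T0 reads 3
#12 T1 CAS(3→4) writes; counter now 4
#13 T3 CAS(3→4) fails; counter now 4
#14 T1 reads 4
#15 T1 CAS(4→5) writes; counter now 5
#16 T0 CAS(3→4) fails; counter now 5
#17 T0 reads 5
#18 T0 CAS(5→6) writes; counter now 6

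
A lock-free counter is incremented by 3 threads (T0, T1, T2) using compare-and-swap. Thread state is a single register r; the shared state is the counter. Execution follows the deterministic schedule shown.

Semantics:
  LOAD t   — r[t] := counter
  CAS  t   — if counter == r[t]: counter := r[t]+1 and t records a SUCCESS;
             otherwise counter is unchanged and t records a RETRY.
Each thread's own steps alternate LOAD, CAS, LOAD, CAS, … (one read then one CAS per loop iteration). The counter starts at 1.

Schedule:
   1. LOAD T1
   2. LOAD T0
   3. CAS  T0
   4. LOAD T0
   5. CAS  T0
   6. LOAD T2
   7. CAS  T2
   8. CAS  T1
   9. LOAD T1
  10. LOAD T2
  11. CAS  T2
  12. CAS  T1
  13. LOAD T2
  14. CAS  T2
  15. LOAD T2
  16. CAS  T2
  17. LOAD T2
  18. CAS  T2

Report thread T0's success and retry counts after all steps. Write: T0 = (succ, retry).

T0 = (2, 0)

   1) LOAD T1:  M=1  r_T1=1
   2) LOAD T0:  M=1  r_T0=1
   3) CAS  T0:  M=2  r_T0=1 ✓
   4) LOAD T0:  M=2  r_T0=2
   5) CAS  T0:  M=3  r_T0=2 ✓
   6) LOAD T2:  M=3  r_T2=3
   7) CAS  T2:  M=4  r_T2=3 ✓
   8) CAS  T1:  M=4  r_T1=1 ✗
   9) LOAD T1:  M=4  r_T1=4
  10) LOAD T2:  M=4  r_T2=4
  11) CAS  T2:  M=5  r_T2=4 ✓
  12) CAS  T1:  M=5  r_T1=4 ✗
  13) LOAD T2:  M=5  r_T2=5
  14) CAS  T2:  M=6  r_T2=5 ✓
  15) LOAD T2:  M=6  r_T2=6
  16) CAS  T2:  M=7  r_T2=6 ✓
  17) LOAD T2:  M=7  r_T2=7
  18) CAS  T2:  M=8  r_T2=7 ✓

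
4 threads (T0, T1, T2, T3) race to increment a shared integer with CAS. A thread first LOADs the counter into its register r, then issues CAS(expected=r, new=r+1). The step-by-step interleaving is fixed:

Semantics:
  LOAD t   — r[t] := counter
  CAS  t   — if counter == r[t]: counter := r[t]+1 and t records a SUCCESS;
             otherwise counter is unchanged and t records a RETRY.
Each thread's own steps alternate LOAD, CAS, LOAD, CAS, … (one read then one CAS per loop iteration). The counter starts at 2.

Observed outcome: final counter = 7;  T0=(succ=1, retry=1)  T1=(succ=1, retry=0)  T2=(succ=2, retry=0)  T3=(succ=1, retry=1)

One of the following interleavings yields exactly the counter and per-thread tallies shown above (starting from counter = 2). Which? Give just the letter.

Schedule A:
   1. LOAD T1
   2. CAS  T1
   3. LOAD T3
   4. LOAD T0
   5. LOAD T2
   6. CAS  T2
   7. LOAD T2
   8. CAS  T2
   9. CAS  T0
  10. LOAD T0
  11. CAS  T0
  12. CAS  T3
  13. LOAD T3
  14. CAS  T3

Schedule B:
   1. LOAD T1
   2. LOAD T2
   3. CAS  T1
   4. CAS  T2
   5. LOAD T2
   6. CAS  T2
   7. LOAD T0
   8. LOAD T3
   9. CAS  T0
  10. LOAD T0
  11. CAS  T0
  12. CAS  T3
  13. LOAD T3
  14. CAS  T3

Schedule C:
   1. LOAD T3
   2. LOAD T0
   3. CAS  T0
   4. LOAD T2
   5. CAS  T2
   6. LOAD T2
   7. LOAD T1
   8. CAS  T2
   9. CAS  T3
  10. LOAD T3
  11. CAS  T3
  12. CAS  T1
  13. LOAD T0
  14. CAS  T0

A

Run A:
   1) LOAD T1:  M=2  r_T1=2
   2) CAS  T1:  M=3  r_T1=2 ✓
   3) LOAD T3:  M=3  r_T3=3
   4) LOAD T0:  M=3  r_T0=3
   5) LOAD T2:  M=3  r_T2=3
   6) CAS  T2:  M=4  r_T2=3 ✓
   7) LOAD T2:  M=4  r_T2=4
   8) CAS  T2:  M=5  r_T2=4 ✓
   9) CAS  T0:  M=5  r_T0=3 ✗
  10) LOAD T0:  M=5  r_T0=5
  11) CAS  T0:  M=6  r_T0=5 ✓
  12) CAS  T3:  M=6  r_T3=3 ✗
  13) LOAD T3:  M=6  r_T3=6
  14) CAS  T3:  M=7  r_T3=6 ✓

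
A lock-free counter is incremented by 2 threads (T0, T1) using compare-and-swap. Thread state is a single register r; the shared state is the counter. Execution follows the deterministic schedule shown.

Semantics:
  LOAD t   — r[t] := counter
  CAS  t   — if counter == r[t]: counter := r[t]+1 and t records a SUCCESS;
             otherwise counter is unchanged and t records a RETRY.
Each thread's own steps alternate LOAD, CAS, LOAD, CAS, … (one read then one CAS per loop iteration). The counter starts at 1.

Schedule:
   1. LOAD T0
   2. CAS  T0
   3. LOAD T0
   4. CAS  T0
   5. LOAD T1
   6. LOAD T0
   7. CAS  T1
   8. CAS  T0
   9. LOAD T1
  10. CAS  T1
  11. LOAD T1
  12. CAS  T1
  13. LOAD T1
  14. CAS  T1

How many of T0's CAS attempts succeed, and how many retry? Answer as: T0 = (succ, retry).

T0 = (2, 1)

T0 LOAD — after: cnt=1, r=1 — load
T0 CAS — after: cnt=2, r=1 — ok
T0 LOAD — after: cnt=2, r=2 — load
T0 CAS — after: cnt=3, r=2 — ok
T1 LOAD — after: cnt=3, r=3 — load
T0 LOAD — after: cnt=3, r=3 — load
T1 CAS — after: cnt=4, r=3 — ok
T0 CAS — after: cnt=4, r=3 — retry
T1 LOAD — after: cnt=4, r=4 — load
T1 CAS — after: cnt=5, r=4 — ok
T1 LOAD — after: cnt=5, r=5 — load
T1 CAS — after: cnt=6, r=5 — ok
T1 LOAD — after: cnt=6, r=6 — load
T1 CAS — after: cnt=7, r=6 — ok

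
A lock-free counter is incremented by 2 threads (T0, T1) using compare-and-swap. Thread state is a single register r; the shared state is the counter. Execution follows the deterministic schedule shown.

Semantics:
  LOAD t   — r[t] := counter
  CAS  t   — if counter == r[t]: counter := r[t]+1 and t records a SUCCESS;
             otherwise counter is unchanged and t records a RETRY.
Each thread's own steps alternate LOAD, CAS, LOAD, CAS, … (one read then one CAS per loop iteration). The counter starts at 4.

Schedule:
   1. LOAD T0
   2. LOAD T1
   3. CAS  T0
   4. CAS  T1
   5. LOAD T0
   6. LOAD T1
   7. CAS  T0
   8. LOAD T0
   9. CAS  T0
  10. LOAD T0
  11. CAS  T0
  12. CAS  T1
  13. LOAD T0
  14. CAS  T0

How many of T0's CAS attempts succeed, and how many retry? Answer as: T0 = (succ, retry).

step 1: T0 LOAD ⇒ load; ctr=4 reg=4
step 2: T1 LOAD ⇒ load; ctr=4 reg=4
step 3: T0 CAS ⇒ ok; ctr=5 reg=4
step 4: T1 CAS ⇒ retry; ctr=5 reg=4
step 5: T0 LOAD ⇒ load; ctr=5 reg=5
step 6: T1 LOAD ⇒ load; ctr=5 reg=5
step 7: T0 CAS ⇒ ok; ctr=6 reg=5
step 8: T0 LOAD ⇒ load; ctr=6 reg=6
step 9: T0 CAS ⇒ ok; ctr=7 reg=6
step 10: T0 LOAD ⇒ load; ctr=7 reg=7
step 11: T0 CAS ⇒ ok; ctr=8 reg=7
step 12: T1 CAS ⇒ retry; ctr=8 reg=5
step 13: T0 LOAD ⇒ load; ctr=8 reg=8
step 14: T0 CAS ⇒ ok; ctr=9 reg=8

T0 = (5, 0)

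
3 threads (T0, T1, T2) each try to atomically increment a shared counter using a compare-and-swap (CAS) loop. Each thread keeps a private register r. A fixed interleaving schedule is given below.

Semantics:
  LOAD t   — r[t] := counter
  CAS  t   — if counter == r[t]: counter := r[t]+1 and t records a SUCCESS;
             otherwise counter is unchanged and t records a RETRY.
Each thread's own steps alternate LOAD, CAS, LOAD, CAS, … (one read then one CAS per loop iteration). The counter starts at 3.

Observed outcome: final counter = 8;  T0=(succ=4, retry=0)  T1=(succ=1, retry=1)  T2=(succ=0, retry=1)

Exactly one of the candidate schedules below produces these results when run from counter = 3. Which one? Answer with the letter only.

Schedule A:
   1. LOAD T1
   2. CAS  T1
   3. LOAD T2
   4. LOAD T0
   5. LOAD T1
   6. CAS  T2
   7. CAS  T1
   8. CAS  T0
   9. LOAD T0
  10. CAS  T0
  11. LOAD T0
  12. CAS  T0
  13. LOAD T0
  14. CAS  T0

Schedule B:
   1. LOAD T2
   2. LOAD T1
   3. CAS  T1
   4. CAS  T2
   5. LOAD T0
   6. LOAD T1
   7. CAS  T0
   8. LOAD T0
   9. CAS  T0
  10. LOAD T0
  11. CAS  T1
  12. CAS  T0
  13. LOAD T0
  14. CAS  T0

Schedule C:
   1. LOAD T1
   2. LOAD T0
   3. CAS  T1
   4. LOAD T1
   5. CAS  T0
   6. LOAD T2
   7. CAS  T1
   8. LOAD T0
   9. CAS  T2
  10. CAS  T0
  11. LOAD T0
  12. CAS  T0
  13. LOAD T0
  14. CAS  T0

Run B:
   1) LOAD T2:  M=3  r_T2=3
   2) LOAD T1:  M=3  r_T1=3
   3) CAS  T1:  M=4  r_T1=3 ✓
   4) CAS  T2:  M=4  r_T2=3 ✗
   5) LOAD T0:  M=4  r_T0=4
   6) LOAD T1:  M=4  r_T1=4
   7) CAS  T0:  M=5  r_T0=4 ✓
   8) LOAD T0:  M=5  r_T0=5
   9) CAS  T0:  M=6  r_T0=5 ✓
  10) LOAD T0:  M=6  r_T0=6
  11) CAS  T1:  M=6  r_T1=4 ✗
  12) CAS  T0:  M=7  r_T0=6 ✓
  13) LOAD T0:  M=7  r_T0=7
  14) CAS  T0:  M=8  r_T0=7 ✓

B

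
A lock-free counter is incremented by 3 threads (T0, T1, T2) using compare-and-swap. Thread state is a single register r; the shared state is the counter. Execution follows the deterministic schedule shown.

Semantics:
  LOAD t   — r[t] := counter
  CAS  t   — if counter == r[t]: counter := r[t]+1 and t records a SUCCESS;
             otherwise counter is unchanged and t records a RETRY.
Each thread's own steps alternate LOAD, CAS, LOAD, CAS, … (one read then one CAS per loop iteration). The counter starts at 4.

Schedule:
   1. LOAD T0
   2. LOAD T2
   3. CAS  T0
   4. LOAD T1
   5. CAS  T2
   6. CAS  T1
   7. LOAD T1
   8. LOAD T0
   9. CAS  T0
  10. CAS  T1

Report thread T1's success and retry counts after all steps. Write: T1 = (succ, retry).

T1 = (1, 1)

1. LOAD T0 → mem=4 r[T0]=4 [LOAD]
2. LOAD T2 → mem=4 r[T2]=4 [LOAD]
3. CAS T0 → mem=5 r[T0]=4 [OK]
4. LOAD T1 → mem=5 r[T1]=5 [LOAD]
5. CAS T2 → mem=5 r[T2]=4 [RETRY]
6. CAS T1 → mem=6 r[T1]=5 [OK]
7. LOAD T1 → mem=6 r[T1]=6 [LOAD]
8. LOAD T0 → mem=6 r[T0]=6 [LOAD]
9. CAS T0 → mem=7 r[T0]=6 [OK]
10. CAS T1 → mem=7 r[T1]=6 [RETRY]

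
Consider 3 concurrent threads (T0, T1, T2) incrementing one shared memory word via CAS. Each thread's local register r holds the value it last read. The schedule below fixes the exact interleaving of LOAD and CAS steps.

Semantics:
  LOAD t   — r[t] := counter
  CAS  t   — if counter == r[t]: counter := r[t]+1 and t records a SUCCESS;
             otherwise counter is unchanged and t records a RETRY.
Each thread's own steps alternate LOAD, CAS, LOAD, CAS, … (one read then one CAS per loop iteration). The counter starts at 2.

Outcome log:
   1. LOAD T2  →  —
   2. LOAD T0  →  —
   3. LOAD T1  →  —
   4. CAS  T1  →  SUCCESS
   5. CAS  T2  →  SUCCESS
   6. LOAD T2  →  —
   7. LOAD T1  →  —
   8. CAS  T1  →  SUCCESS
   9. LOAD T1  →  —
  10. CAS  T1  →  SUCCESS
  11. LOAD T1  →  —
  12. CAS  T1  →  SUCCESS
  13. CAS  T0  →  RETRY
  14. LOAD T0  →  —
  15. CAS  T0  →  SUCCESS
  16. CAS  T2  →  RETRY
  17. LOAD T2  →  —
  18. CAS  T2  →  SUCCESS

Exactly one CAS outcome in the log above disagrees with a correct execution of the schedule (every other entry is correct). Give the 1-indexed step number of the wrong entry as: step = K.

Re-executing:
[1] T2.load  rd  (counter 2, T2.r 2)
[2] T0.load  rd  (counter 2, T0.r 2)
[3] T1.load  rd  (counter 2, T1.r 2)
[4] T1.cas  hit  (counter 3, T1.r 2)
[5] T2.cas  miss  (counter 3, T2.r 2)
[6] T2.load  rd  (counter 3, T2.r 3)
[7] T1.load  rd  (counter 3, T1.r 3)
[8] T1.cas  hit  (counter 4, T1.r 3)
[9] T1.load  rd  (counter 4, T1.r 4)
[10] T1.cas  hit  (counter 5, T1.r 4)
[11] T1.load  rd  (counter 5, T1.r 5)
[12] T1.cas  hit  (counter 6, T1.r 5)
[13] T0.cas  miss  (counter 6, T0.r 2)
[14] T0.load  rd  (counter 6, T0.r 6)
[15] T0.cas  hit  (counter 7, T0.r 6)
[16] T2.cas  miss  (counter 7, T2.r 3)
[17] T2.load  rd  (counter 7, T2.r 7)
[18] T2.cas  hit  (counter 8, T2.r 7)
Log disagrees first at step 5.

step = 5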